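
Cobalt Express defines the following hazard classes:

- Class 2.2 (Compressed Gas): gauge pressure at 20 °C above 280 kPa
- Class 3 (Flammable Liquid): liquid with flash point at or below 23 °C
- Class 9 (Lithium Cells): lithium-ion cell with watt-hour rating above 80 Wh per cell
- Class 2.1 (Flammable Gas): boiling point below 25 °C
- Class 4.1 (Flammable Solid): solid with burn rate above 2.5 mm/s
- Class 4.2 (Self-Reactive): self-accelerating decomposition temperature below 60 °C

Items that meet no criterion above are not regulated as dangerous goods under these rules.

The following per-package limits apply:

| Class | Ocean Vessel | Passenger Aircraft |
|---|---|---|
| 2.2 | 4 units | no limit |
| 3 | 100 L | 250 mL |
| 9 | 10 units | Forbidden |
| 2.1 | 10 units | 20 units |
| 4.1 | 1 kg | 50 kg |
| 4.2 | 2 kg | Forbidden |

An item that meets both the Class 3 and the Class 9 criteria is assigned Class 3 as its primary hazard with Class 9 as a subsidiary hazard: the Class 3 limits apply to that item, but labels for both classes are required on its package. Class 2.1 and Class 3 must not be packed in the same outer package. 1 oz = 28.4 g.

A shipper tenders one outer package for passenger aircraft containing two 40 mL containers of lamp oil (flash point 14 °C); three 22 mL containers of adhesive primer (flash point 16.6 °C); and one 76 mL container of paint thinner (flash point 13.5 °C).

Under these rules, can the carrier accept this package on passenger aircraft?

Yes

Flash point 14 °C meets the Class 3 criterion (Flammable Liquid), so the lamp oil is Class 3.
Adhesive primer: flash point 16.6 °C ≤ 23 °C → Class 3 (Flammable Liquid).
Flash point 13.5 °C meets the Class 3 criterion (Flammable Liquid), so the paint thinner is Class 3.
Class 3 net quantity: (two 40 mL containers = 80 mL) + (three 22 mL containers = 66 mL) + 76 mL = 222 mL.
That is within the Class 3 passenger aircraft limit of 250 mL.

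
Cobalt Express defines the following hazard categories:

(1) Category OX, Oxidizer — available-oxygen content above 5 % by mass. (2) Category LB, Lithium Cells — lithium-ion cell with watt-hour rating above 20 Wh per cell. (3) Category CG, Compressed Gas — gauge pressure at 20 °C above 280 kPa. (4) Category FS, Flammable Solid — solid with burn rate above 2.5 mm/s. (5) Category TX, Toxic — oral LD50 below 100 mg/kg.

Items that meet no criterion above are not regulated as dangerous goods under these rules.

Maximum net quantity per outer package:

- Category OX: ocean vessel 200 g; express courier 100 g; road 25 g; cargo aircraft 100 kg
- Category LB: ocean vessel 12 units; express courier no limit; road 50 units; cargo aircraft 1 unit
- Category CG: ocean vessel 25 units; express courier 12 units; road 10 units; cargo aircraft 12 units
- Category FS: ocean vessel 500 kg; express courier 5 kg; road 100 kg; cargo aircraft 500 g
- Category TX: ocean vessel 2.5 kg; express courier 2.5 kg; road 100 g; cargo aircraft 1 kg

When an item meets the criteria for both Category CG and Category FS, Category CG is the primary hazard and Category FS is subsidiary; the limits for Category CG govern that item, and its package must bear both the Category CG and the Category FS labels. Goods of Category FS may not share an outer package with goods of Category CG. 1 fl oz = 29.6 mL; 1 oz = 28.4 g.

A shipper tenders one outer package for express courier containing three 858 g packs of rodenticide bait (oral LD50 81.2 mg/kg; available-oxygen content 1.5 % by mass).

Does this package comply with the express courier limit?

No

With oral LD50 81.2 mg/kg (< 100 mg/kg), the rodenticide bait falls in Category TX.
Category TX quantity: three 858 g packs = 2.574 kg.
That exceeds the Category TX express courier limit of 2.5 kg.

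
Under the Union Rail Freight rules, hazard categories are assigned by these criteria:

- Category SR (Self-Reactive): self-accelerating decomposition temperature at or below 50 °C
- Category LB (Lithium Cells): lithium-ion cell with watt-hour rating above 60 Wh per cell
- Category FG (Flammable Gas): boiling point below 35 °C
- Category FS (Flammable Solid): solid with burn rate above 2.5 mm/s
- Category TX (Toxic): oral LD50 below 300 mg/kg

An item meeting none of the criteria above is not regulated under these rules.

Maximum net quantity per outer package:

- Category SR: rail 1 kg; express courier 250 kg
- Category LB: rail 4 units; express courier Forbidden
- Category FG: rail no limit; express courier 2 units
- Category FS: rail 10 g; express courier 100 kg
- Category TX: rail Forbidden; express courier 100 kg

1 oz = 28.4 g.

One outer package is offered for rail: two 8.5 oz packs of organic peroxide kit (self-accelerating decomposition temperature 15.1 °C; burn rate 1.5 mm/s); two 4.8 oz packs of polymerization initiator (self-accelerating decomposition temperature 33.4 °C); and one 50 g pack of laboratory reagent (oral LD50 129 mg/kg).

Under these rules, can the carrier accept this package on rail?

No

Organic peroxide kit: self-accelerating decomposition temperature 15.1 °C ≤ 50 °C → Category SR (Self-Reactive).
Self-accelerating decomposition temperature 33.4 °C meets the Category SR criterion (Self-Reactive), so the polymerization initiator is Category SR.
Laboratory reagent: oral LD50 129 mg/kg < 300 mg/kg → Category TX (Toxic).
Total Category SR: (two 8.5 oz packs = 482.8 g) + (two 4.8 oz packs = 272.64 g) = 755.44 g.
That is within the Category SR rail limit of 1 kg.
Category TX quantity: 50 g.
Category TX is Forbidden by rail.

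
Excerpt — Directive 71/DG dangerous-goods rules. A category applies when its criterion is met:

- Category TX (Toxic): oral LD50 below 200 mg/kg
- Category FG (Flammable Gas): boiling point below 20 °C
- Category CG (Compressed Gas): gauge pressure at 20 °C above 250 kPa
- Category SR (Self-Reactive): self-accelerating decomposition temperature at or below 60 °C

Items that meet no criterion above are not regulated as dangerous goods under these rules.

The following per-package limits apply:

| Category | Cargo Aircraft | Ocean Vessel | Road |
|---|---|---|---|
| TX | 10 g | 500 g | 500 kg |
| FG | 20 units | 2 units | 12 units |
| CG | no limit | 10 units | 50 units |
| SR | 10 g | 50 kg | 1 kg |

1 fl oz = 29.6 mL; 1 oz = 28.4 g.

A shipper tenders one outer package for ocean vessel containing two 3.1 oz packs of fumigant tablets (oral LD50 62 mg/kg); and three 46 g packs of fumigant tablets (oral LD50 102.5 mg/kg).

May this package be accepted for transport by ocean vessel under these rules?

Yes

Oral LD50 62 mg/kg meets the Category TX criterion (Toxic), so the fumigant tablets are Category TX.
The fumigant tablets have oral LD50 102.5 mg/kg, which is < 200 mg/kg, so they are Category TX (Toxic).
Total Category TX: (two 3.1 oz packs = 176.08 g) + (three 46 g packs = 138 g) = 314.08 g.
314.08 g is within the ocean vessel limit of 500 g for Category TX.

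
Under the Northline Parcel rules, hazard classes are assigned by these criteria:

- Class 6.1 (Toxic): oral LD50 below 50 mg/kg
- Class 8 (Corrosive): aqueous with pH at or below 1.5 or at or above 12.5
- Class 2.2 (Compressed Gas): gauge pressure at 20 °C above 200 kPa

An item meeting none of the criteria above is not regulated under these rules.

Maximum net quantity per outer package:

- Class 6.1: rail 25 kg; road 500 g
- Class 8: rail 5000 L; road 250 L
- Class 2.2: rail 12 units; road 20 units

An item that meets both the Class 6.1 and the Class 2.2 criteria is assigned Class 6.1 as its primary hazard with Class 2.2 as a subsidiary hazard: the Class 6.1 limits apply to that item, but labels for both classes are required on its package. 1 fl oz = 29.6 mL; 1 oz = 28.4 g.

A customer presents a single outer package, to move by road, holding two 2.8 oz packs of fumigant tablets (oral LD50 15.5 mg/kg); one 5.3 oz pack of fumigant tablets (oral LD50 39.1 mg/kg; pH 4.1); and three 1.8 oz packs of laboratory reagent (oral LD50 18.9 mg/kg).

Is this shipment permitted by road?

The fumigant tablets have oral LD50 15.5 mg/kg, which is < 50 mg/kg, so they are Class 6.1 (Toxic).
With oral LD50 39.1 mg/kg (< 50 mg/kg), the fumigant tablets fall in Class 6.1.
Oral LD50 18.9 mg/kg meets the Class 6.1 criterion (Toxic), so the laboratory reagent is Class 6.1.
Total Class 6.1: (two 2.8 oz packs = 159.04 g) + (one 5.3 oz pack = 150.52 g) + (three 1.8 oz packs = 153.36 g) = 462.92 g.
That is within the Class 6.1 road limit of 500 g.

Yes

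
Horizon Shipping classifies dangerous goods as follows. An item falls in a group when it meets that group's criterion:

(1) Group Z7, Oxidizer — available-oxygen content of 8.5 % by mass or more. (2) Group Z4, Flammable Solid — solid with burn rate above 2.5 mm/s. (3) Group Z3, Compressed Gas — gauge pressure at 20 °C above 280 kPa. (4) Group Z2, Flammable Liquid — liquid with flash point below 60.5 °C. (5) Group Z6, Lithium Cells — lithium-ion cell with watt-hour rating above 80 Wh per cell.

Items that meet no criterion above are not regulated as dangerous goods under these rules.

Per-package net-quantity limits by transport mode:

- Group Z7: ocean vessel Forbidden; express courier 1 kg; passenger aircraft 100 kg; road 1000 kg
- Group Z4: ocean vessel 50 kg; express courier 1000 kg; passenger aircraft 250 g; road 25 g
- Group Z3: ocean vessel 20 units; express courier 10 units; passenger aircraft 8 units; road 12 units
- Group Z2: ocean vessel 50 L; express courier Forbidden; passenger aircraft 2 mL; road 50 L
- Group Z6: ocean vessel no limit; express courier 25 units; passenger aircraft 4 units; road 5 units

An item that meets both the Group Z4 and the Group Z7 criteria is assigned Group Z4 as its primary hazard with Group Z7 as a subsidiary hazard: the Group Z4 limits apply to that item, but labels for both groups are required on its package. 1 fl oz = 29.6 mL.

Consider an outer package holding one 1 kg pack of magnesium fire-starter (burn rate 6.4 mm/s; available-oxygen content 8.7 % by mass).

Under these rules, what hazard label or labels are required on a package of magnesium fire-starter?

The magnesium fire-starter has burn rate 6.4 mm/s, which is > 2.5 mm/s, so it is Group Z4 (Flammable Solid).
Magnesium fire-starter: available-oxygen content 8.7 % by mass ≥ 8.5 % by mass → Group Z7 (Oxidizer).
By the precedence rule Group Z4 is primary and Group Z7 is subsidiary, and that rule requires both labels on the package.

Group Z4 and Z7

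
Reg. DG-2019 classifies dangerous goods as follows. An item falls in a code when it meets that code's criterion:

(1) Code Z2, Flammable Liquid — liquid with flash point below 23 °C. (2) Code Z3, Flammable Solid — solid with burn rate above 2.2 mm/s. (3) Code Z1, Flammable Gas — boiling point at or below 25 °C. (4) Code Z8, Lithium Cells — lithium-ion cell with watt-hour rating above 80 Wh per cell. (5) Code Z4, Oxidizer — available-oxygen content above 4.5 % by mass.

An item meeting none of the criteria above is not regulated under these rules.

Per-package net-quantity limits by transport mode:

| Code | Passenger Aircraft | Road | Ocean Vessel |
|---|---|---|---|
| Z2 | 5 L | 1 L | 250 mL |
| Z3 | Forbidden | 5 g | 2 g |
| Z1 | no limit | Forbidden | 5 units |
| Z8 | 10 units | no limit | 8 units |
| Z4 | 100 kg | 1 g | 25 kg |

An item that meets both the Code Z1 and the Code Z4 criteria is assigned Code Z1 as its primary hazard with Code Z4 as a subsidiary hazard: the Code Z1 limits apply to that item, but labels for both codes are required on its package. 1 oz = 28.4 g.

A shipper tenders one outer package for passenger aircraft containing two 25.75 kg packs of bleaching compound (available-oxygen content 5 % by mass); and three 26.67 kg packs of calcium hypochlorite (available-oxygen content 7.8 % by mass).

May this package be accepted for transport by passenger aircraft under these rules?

Available-oxygen content 5 % by mass meets the Code Z4 criterion (Oxidizer), so the bleaching compound is Code Z4.
The calcium hypochlorite has available-oxygen content 7.8 % by mass, which is > 4.5 % by mass, so it is Code Z4 (Oxidizer).
Code Z4 net quantity: (two 25.75 kg packs = 51.5 kg) + (three 26.67 kg packs = 80.01 kg) = 131.51 kg.
131.51 kg > 100 kg (passenger aircraft limit, Code Z4) — over the limit.

No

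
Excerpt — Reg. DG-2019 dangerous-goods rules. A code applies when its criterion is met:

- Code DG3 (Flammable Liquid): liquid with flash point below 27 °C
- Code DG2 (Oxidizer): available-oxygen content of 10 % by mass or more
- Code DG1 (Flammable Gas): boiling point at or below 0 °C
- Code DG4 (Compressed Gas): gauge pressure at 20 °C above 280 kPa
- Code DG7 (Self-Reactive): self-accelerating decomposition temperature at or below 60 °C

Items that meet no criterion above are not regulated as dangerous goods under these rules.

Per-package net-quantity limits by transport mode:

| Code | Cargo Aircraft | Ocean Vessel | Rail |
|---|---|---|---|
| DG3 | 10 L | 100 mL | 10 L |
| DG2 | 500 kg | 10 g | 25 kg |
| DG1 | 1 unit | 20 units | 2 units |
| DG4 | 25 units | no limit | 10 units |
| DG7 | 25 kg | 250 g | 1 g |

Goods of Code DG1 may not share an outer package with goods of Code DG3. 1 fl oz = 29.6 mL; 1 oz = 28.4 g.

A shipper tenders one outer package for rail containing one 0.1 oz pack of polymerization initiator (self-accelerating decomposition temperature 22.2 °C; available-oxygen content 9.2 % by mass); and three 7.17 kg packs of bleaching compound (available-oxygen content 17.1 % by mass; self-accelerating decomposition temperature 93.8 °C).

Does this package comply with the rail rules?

No

Self-accelerating decomposition temperature 22.2 °C meets the Code DG7 criterion (Self-Reactive), so the polymerization initiator is Code DG7.
The bleaching compound has available-oxygen content 17.1 % by mass, which is ≥ 10 % by mass, so it is Code DG2 (Oxidizer).
Code DG7 quantity: one 0.1 oz pack = 2.84 g.
2.84 g exceeds the rail limit of 1 g for Code DG7.
Code DG2 quantity: three 7.17 kg packs = 21.51 kg.
That is within the Code DG2 rail limit of 25 kg.
The segregation rule (Code DG1 with Code DG3) does not apply to Code DG7 with Code DG2.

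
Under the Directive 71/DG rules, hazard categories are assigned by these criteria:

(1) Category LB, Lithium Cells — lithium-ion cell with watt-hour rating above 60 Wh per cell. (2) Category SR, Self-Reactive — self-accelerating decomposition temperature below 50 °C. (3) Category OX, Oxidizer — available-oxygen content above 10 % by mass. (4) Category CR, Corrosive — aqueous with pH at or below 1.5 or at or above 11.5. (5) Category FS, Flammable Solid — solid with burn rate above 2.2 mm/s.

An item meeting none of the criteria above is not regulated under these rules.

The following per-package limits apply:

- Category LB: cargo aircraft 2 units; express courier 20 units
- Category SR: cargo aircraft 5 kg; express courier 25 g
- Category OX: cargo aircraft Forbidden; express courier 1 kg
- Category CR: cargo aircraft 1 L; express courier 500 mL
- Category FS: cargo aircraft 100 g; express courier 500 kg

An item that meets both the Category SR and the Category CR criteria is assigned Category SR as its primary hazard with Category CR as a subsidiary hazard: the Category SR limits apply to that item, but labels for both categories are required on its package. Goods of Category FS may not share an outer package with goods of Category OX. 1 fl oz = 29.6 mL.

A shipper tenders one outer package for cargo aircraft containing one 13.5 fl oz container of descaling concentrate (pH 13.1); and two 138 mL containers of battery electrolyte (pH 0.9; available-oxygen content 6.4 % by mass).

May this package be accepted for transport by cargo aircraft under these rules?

Yes

Descaling concentrate: pH 13.1 ≥ 11.5 → Category CR (Corrosive).
With pH 0.9 (≤ 1.5), the battery electrolyte falls in Category CR.
Category CR net quantity: (one 13.5 fl oz container = 399.6 mL) + (two 138 mL containers = 276 mL) = 675.6 mL.
675.6 mL ≤ 1 L (cargo aircraft limit, Category CR) — within limit.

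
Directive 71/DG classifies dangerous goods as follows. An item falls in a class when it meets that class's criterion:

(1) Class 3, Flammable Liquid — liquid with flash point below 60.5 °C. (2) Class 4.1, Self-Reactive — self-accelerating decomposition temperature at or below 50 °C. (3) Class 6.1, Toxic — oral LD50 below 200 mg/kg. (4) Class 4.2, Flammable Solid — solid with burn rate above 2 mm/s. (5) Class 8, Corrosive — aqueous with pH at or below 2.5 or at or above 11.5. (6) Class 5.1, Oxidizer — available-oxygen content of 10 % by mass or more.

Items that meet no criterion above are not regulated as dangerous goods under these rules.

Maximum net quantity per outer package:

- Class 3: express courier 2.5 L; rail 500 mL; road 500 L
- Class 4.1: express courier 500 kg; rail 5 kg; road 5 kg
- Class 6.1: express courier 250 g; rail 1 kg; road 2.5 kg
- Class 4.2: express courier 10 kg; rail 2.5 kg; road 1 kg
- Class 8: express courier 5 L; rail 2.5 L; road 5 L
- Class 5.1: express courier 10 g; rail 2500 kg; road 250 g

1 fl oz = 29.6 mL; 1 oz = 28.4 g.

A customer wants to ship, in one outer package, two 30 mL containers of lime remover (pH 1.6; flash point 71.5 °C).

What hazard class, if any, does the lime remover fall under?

Class 8

With pH 1.6 (≤ 2.5), the lime remover falls in Class 8.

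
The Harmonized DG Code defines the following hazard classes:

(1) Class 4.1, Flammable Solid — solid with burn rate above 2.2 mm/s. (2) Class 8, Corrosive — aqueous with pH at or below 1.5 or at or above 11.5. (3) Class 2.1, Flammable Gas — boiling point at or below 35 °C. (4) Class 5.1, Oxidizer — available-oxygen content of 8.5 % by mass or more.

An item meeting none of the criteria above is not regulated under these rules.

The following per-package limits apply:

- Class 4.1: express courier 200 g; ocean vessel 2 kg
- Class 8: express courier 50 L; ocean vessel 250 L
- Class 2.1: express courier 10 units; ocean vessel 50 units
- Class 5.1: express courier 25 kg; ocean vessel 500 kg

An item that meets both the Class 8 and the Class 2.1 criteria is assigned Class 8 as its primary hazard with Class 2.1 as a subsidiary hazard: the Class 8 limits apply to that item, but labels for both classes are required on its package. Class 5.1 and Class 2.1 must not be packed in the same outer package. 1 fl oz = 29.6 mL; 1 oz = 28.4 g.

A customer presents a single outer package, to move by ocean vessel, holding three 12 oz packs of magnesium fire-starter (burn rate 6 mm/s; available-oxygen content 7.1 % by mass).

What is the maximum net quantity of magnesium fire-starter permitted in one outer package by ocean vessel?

Magnesium fire-starter: burn rate 6 mm/s > 2.2 mm/s → Class 4.1 (Flammable Solid).
The ocean vessel limit for Class 4.1 is 2 kg.

2 kg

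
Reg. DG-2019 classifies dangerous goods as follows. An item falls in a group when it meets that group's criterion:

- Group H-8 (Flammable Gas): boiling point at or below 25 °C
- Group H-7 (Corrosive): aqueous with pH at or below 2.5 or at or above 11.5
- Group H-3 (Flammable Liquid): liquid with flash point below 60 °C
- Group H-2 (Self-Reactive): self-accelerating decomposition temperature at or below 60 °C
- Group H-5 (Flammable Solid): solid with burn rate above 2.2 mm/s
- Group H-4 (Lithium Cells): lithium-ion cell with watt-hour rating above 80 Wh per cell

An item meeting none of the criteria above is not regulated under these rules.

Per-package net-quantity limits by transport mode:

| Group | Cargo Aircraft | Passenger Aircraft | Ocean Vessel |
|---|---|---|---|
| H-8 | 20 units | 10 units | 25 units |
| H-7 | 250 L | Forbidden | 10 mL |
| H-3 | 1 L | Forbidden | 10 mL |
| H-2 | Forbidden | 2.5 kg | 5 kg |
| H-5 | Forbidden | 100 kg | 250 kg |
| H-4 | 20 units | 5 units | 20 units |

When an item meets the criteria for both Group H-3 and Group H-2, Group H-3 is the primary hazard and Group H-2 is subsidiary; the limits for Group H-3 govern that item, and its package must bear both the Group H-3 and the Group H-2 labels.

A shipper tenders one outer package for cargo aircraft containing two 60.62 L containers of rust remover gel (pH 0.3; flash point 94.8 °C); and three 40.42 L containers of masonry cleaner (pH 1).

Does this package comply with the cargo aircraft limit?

Yes

With pH 0.3 (≤ 2.5), the rust remover gel falls in Group H-7.
With pH 1 (≤ 2.5), the masonry cleaner falls in Group H-7.
Total Group H-7: (two 60.62 L containers = 121.24 L) + (three 40.42 L containers = 121.26 L) = 242.5 L.
242.5 L is within the cargo aircraft limit of 250 L for Group H-7.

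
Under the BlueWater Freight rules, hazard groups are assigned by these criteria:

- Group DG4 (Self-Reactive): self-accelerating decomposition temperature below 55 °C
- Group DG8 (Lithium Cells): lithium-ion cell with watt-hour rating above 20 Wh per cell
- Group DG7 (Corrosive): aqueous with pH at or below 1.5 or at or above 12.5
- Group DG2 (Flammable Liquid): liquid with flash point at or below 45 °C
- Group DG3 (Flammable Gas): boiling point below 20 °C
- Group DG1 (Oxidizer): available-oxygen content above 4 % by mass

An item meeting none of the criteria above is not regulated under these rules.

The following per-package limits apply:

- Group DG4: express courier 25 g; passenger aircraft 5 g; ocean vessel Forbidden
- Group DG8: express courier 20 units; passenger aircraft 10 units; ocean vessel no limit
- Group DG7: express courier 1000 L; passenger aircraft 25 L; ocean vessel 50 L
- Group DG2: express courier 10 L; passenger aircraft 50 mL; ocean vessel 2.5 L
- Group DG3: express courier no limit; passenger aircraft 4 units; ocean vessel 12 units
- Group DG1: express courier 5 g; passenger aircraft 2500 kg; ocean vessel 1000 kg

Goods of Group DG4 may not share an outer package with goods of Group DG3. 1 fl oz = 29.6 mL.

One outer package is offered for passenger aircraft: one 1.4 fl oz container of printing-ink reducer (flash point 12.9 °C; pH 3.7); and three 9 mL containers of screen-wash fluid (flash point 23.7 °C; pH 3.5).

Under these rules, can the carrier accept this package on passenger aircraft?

The printing-ink reducer has flash point 12.9 °C, which is ≤ 45 °C, so it is Group DG2 (Flammable Liquid).
The screen-wash fluid has flash point 23.7 °C, which is ≤ 45 °C, so it is Group DG2 (Flammable Liquid).
Total Group DG2: (one 1.4 fl oz container = 41.44 mL) + (three 9 mL containers = 27 mL) = 68.44 mL.
68.44 mL exceeds the passenger aircraft limit of 50 mL for Group DG2.

No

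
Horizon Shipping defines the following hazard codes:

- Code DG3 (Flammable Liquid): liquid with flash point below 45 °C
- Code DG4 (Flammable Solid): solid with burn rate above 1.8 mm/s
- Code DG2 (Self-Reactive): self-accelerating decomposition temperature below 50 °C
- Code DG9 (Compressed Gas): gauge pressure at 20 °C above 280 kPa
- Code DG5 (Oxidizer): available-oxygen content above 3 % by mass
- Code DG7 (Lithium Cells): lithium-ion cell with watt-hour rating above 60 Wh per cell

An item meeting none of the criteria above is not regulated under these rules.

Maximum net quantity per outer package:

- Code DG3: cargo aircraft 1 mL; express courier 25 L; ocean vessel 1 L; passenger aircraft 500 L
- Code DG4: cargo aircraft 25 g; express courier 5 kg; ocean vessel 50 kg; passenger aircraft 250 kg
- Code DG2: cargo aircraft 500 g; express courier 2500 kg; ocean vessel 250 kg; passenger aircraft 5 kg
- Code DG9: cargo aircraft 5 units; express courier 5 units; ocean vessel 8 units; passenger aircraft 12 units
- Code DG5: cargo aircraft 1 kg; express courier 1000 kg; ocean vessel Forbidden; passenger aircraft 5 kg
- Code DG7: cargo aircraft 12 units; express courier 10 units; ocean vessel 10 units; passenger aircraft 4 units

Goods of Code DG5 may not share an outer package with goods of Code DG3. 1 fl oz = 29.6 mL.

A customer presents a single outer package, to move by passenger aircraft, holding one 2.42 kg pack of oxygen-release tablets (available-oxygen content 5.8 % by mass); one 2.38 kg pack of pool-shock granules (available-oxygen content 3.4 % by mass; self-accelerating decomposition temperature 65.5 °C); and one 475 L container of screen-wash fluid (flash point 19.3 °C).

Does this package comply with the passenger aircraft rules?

No

Oxygen-release tablets: available-oxygen content 5.8 % by mass > 3 % by mass → Code DG5 (Oxidizer).
With available-oxygen content 3.4 % by mass (> 3 % by mass), the pool-shock granules fall in Code DG5.
With flash point 19.3 °C (< 45 °C), the screen-wash fluid falls in Code DG3.
Total Code DG5: 2.42 kg + 2.38 kg = 4.8 kg.
4.8 kg is within the passenger aircraft limit of 5 kg for Code DG5.
Code DG3 quantity: 475 L.
That is within the Code DG3 passenger aircraft limit of 500 L.
Code DG5 and Code DG3 may not share an outer package.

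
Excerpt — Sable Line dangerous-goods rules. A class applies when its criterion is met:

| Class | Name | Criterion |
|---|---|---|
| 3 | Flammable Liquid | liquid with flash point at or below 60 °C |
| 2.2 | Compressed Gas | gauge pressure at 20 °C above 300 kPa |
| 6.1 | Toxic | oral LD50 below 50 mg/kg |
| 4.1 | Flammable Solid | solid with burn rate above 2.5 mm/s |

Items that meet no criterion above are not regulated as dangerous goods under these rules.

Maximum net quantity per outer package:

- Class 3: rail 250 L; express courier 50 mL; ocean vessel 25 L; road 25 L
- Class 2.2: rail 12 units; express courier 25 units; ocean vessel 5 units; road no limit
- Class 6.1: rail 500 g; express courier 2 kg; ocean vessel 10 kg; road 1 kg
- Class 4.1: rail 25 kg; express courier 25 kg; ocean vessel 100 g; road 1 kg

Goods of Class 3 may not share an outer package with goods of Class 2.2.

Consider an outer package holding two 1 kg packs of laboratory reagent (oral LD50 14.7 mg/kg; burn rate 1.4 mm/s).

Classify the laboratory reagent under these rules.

Class 6.1

The laboratory reagent has oral LD50 14.7 mg/kg, which is < 50 mg/kg, so it is Class 6.1 (Toxic).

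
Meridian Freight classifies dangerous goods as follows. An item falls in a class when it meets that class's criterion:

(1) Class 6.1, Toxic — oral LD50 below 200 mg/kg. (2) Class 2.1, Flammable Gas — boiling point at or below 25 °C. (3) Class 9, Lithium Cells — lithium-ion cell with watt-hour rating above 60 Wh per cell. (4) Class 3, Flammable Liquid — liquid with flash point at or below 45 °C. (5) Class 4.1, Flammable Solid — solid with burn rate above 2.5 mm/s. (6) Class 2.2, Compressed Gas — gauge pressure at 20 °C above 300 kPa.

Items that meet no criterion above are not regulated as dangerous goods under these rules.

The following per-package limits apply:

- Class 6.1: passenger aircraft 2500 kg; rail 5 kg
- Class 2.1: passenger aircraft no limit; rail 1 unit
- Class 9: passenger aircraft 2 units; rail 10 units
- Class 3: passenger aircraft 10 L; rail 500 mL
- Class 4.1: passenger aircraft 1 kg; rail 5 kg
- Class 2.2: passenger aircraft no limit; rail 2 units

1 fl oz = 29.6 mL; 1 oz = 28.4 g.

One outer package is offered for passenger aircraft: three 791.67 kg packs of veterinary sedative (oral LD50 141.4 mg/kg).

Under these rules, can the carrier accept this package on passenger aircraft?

Veterinary sedative: oral LD50 141.4 mg/kg < 200 mg/kg → Class 6.1 (Toxic).
Class 6.1 quantity: three 791.67 kg packs = 2375.01 kg.
2375.01 kg ≤ 2500 kg (passenger aircraft limit, Class 6.1) — within limit.

Yes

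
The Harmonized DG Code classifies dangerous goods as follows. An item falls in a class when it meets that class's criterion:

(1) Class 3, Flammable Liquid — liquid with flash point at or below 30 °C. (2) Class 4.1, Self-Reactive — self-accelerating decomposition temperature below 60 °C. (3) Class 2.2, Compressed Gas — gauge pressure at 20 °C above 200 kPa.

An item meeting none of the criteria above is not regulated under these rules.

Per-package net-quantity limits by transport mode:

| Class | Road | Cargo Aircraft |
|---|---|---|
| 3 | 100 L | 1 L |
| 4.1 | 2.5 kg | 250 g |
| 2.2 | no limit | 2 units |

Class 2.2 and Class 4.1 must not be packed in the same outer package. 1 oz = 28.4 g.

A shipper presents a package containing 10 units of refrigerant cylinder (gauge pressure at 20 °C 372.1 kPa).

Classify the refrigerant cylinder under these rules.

Class 2.2

Refrigerant cylinder: gauge pressure at 20 °C 372.1 kPa > 200 kPa → Class 2.2 (Compressed Gas).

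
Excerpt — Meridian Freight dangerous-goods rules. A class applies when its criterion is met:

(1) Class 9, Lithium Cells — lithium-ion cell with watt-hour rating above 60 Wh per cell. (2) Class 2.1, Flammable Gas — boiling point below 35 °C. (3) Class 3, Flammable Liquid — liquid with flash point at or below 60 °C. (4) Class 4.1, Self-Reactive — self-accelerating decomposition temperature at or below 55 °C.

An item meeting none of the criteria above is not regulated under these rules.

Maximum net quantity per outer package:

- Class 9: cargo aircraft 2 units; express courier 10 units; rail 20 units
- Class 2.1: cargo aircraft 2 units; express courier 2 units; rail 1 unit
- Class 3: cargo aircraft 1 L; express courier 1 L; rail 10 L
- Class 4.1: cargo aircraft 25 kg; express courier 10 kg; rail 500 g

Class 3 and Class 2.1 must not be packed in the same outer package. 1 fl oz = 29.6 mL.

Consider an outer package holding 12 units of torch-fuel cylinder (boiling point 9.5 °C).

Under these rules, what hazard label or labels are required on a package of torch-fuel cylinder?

Class 2.1

Torch-fuel cylinder: boiling point 9.5 °C < 35 °C → Class 2.1 (Flammable Gas).
Only the Class 2.1 label is required.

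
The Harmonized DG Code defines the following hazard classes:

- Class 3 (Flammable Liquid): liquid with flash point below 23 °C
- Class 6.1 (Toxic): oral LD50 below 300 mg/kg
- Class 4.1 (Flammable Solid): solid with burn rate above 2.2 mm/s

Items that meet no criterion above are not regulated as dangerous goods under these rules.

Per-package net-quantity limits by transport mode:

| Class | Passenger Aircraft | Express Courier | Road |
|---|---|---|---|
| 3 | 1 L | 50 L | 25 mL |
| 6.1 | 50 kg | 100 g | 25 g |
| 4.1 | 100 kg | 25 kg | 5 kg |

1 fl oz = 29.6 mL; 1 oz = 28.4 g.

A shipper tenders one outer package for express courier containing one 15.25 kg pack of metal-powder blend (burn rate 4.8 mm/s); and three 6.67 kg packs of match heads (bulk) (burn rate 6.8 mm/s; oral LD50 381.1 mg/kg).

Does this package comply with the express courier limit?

No

The metal-powder blend has burn rate 4.8 mm/s, which is > 2.2 mm/s, so it is Class 4.1 (Flammable Solid).
The match heads (bulk) have burn rate 6.8 mm/s, which is > 2.2 mm/s, so they are Class 4.1 (Flammable Solid).
Total Class 4.1: 15.25 kg + (three 6.67 kg packs = 20.01 kg) = 35.26 kg.
35.26 kg > 25 kg (express courier limit, Class 4.1) — over the limit.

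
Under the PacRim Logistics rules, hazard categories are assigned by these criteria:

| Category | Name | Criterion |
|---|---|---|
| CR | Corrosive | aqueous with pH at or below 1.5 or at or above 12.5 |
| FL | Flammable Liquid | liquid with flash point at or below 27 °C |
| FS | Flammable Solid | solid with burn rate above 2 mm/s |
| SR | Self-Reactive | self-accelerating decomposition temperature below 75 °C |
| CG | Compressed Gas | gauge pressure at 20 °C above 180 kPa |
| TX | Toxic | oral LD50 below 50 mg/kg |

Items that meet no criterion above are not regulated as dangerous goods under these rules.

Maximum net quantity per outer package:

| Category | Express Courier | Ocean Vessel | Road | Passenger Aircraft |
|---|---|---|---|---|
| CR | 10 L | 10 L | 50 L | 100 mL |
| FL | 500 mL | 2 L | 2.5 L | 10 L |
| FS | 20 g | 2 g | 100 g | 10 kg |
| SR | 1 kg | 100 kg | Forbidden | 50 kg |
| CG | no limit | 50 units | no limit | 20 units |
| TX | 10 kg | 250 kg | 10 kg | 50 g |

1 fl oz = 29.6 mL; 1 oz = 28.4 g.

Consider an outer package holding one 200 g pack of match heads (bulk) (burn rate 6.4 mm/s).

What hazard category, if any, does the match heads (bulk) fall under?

Burn rate 6.4 mm/s meets the Category FS criterion (Flammable Solid), so the match heads (bulk) are Category FS.

Category FS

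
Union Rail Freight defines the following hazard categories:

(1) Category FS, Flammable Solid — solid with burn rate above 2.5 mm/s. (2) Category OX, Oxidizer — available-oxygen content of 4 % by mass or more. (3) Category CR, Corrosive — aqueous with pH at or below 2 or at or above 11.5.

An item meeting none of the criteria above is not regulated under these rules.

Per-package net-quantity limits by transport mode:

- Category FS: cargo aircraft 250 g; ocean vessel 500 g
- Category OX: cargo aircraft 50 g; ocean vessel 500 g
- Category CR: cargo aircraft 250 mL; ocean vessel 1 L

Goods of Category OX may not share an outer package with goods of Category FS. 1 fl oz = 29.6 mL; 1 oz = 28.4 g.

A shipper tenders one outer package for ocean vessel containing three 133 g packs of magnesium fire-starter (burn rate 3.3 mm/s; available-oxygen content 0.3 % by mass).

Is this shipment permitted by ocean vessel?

Magnesium fire-starter: burn rate 3.3 mm/s > 2.5 mm/s → Category FS (Flammable Solid).
Category FS quantity: three 133 g packs = 399 g.
That is within the Category FS ocean vessel limit of 500 g.

Yes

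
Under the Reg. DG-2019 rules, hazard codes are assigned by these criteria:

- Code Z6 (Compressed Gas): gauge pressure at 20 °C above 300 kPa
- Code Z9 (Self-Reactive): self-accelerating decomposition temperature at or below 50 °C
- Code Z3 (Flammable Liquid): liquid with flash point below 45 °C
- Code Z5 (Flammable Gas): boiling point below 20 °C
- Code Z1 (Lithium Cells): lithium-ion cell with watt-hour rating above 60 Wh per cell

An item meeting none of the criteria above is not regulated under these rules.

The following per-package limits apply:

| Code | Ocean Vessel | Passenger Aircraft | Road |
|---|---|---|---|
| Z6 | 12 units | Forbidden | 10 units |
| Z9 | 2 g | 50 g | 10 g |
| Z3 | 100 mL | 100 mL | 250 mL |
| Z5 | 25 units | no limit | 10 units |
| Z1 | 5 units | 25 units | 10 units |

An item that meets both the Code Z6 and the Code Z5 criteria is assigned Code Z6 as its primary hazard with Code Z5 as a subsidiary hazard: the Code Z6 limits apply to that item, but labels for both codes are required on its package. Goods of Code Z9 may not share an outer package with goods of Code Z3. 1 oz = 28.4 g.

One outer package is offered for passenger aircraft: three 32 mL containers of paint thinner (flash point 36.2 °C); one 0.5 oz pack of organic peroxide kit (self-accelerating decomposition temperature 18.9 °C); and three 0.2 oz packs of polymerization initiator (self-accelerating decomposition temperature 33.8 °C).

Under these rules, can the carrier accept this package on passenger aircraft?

No

Flash point 36.2 °C meets the Code Z3 criterion (Flammable Liquid), so the paint thinner is Code Z3.
Self-accelerating decomposition temperature 18.9 °C meets the Code Z9 criterion (Self-Reactive), so the organic peroxide kit is Code Z9.
With self-accelerating decomposition temperature 33.8 °C (≤ 50 °C), the polymerization initiator falls in Code Z9.
Code Z9 net quantity: (one 0.5 oz pack = 14.2 g) + (three 0.2 oz packs = 17.04 g) = 31.24 g.
31.24 g ≤ 50 g (passenger aircraft limit, Code Z9) — within limit.
Code Z3 quantity: three 32 mL containers = 96 mL.
96 mL is within the passenger aircraft limit of 100 mL for Code Z3.
Code Z9 and Code Z3 may not share an outer package.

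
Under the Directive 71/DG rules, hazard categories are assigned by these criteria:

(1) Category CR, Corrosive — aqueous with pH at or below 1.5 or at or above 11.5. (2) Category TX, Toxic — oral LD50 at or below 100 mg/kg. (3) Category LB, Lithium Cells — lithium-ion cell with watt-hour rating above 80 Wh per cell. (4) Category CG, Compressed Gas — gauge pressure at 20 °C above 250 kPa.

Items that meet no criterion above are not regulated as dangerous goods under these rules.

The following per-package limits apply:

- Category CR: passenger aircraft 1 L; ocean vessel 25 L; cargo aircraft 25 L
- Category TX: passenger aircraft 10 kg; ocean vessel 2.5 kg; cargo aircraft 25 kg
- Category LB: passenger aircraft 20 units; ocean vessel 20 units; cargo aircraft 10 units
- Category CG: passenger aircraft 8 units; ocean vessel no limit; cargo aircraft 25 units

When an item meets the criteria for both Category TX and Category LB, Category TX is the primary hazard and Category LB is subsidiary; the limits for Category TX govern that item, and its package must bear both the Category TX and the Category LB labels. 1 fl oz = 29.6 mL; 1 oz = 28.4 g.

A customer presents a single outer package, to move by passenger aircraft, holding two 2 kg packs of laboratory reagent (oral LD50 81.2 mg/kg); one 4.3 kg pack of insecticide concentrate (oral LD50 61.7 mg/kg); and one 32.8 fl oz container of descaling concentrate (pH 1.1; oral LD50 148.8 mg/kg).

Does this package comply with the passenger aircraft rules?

Yes

Laboratory reagent: oral LD50 81.2 mg/kg ≤ 100 mg/kg → Category TX (Toxic).
With oral LD50 61.7 mg/kg (≤ 100 mg/kg), the insecticide concentrate falls in Category TX.
The descaling concentrate has pH 1.1, which is ≤ 1.5, so it is Category CR (Corrosive).
Total Category TX: (two 2 kg packs = 4 kg) + 4.3 kg = 8.3 kg.
8.3 kg is within the passenger aircraft limit of 10 kg for Category TX.
Category CR quantity: one 32.8 fl oz container = 970.88 mL.
970.88 mL ≤ 1 L (passenger aircraft limit, Category CR) — within limit.
Every hazard category is within its passenger aircraft limit and no segregation rule is violated.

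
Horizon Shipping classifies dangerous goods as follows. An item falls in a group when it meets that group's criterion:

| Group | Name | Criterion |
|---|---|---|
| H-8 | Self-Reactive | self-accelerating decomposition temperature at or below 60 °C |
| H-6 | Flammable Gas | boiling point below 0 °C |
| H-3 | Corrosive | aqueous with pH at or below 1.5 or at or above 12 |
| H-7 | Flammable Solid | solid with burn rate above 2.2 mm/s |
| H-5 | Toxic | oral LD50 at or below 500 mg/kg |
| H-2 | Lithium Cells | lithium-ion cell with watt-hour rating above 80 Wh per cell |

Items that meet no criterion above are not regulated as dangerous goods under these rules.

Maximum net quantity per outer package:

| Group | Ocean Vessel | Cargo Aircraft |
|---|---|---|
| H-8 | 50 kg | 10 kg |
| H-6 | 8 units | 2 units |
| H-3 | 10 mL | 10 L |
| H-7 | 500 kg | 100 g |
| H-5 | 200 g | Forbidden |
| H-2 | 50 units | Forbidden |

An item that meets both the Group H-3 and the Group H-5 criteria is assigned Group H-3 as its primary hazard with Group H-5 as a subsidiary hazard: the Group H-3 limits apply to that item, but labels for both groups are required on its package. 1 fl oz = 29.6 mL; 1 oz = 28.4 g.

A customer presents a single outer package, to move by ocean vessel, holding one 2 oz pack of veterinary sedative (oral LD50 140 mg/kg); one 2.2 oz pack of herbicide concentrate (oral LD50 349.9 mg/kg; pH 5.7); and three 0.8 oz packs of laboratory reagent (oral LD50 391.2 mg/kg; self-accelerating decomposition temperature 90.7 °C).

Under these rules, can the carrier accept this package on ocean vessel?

Yes

Veterinary sedative: oral LD50 140 mg/kg ≤ 500 mg/kg → Group H-5 (Toxic).
With oral LD50 349.9 mg/kg (≤ 500 mg/kg), the herbicide concentrate falls in Group H-5.
Laboratory reagent: oral LD50 391.2 mg/kg ≤ 500 mg/kg → Group H-5 (Toxic).
Group H-5 net quantity: (one 2 oz pack = 56.8 g) + (one 2.2 oz pack = 62.48 g) + (three 0.8 oz packs = 68.16 g) = 187.44 g.
187.44 g is within the ocean vessel limit of 200 g for Group H-5.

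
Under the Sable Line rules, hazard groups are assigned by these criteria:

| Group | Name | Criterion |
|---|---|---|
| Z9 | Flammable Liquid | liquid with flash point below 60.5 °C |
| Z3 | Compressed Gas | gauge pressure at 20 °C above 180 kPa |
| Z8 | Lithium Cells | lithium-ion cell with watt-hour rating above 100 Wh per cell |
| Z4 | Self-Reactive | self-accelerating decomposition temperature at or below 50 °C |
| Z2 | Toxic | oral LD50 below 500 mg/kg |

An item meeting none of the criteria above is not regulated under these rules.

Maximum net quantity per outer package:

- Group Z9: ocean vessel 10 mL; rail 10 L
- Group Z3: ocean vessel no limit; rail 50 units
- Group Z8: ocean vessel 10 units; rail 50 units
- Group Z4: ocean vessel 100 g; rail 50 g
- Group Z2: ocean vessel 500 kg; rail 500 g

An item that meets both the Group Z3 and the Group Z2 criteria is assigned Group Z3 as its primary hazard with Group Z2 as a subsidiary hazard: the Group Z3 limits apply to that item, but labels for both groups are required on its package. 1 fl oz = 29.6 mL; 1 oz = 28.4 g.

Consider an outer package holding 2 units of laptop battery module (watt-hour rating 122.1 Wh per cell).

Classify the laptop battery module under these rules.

Watt-hour rating 122.1 Wh per cell meets the Group Z8 criterion (Lithium Cells), so the laptop battery module is Group Z8.

Group Z8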